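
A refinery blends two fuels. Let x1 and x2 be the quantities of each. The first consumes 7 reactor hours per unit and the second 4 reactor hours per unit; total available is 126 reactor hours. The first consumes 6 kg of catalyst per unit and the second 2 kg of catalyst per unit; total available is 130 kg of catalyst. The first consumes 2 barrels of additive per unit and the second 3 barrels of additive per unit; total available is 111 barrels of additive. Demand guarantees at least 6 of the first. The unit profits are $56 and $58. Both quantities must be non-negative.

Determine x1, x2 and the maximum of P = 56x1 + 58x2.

Extreme points and P = 56x1 + 58x2:
  (18, 0) → P = 1008
  (6, 0) → P = 336
  (6, 21) → P = 1554

x1 = 6, x2 = 21, maximum P = 1554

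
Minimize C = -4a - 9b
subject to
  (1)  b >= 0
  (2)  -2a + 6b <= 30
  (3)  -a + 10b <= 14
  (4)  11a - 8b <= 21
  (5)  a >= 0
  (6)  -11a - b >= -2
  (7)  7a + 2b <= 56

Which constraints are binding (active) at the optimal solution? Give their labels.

Vertices and C = -4a - 9b:
  (0, 0) → C = 0
  (2/11, 0) → C = -8/11
  (0, 7/5) → C = -63/5
  (2/37, 52/37) → C = -476/37

The minimum is at (2/37, 52/37). Substituting into each constraint, equality holds for (3) and (6); the remaining constraints have slack.

(3) and (6)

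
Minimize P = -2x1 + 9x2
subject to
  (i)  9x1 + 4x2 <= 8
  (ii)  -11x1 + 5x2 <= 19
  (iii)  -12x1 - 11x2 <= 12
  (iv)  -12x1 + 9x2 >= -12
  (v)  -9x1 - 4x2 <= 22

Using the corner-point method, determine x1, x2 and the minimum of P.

x1 = 1/10, x2 = -6/5, minimum P = -11

Feasible corners and P = -2x1 + 9x2:
  (-36/89, 259/89) → P = 27
  (40/43, -4/43) → P = -116/43
  (-269/181, 96/181) → P = 1402/181
  (1/10, -6/5) → P = -11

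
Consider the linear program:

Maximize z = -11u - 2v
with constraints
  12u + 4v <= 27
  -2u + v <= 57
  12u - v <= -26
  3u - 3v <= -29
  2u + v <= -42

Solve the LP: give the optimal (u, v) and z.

u = -142/3, v = -113/3, maximum z = 596

Extreme points and z = -11u - 2v:
  (-142/3, -113/3) → z = 596
  (-99/4, 15/2) → z = 1029/4
  (-155/9, -68/9) → z = 1841/9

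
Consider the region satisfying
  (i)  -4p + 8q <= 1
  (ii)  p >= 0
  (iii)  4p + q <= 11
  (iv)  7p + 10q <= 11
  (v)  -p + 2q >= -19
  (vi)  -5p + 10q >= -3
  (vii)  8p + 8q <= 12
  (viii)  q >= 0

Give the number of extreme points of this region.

Pairwise boundary intersections that survive every other constraint:
  (0, 1/8)
  (13/16, 17/32)
  (0, 0)
  (7/6, 17/60)
  (3/5, 0)

5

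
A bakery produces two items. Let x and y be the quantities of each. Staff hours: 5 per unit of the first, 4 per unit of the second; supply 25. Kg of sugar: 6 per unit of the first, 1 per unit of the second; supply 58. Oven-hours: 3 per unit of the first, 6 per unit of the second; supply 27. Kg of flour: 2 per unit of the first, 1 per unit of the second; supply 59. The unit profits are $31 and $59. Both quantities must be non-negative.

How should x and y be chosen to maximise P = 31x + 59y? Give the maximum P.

x = 7/3, y = 10/3, maximum P = 269

Corner points and P = 31x + 59y:
  (0, 0) → P = 0
  (0, 9/2) → P = 531/2
  (5, 0) → P = 155
  (7/3, 10/3) → P = 269

The binding constraints are 5x + 4y = 25 and 3x + 6y = 27.
Solving simultaneously gives x = 7/3, y = 10/3.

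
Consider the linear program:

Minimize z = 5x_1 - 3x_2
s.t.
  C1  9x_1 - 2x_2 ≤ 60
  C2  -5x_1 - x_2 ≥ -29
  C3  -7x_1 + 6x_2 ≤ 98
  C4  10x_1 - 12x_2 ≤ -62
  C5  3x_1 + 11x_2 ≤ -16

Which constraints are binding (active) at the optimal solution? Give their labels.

C3 and C4

Feasible corners and z = 5x_1 - 3x_2:
  (-67/2, -91/4) → z = -397/4
  (-1174/95, 182/95) → z = -6416/95
  (-437/73, 13/73) → z = -2224/73

The minimum is at (-67/2, -91/4). Substituting into each constraint, equality holds for C3 and C4; the remaining constraints have slack.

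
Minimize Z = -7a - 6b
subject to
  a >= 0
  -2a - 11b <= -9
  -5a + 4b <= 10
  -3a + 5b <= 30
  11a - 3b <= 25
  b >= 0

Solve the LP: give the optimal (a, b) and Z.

Extreme points and Z = -7a - 6b:
  (0, 9/11) → Z = -54/11
  (0, 5/2) → Z = -15
  (302/127, 49/127) → Z = -2408/127
  (130/29, 235/29) → Z = -80

At the optimal vertex, -5a + 4b = 10 and 11a - 3b = 25.
Solving simultaneously gives a = 130/29, b = 235/29.

a = 130/29, b = 235/29, minimum Z = -80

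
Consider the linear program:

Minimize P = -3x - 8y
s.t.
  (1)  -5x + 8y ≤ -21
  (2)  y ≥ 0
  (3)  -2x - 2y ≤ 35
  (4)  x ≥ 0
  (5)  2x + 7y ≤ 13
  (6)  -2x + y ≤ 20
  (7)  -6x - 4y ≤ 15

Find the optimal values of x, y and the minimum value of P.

x = 13/2, y = 0, minimum P = -39/2

The optimum lies where y = 0 and 2x + 7y = 13.
Solving simultaneously gives x = 13/2, y = 0.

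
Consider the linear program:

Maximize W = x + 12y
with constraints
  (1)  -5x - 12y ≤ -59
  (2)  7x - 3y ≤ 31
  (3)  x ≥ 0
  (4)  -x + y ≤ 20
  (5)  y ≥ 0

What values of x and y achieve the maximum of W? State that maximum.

Vertices and W = x + 12y:
  (61/11, 86/33) → W = 405/11
  (0, 59/12) → W = 59
  (91/4, 171/4) → W = 2143/4
  (0, 20) → W = 240

At the optimal vertex, 7x - 3y = 31 and -x + y = 20.
Solving simultaneously gives x = 91/4, y = 171/4.

x = 91/4, y = 171/4, maximum W = 2143/4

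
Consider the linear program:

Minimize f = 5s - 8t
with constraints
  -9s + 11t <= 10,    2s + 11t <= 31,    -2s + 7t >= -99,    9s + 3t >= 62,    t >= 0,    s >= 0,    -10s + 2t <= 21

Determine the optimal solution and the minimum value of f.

s = 19/3, t = 5/3, minimum f = 55/3

Corner points and f = 5s - 8t:
  (19/3, 5/3) → f = 55/3
  (31/2, 0) → f = 155/2
  (62/9, 0) → f = 310/9

The optimum lies where 2s + 11t = 31 and 9s + 3t = 62.
Solving simultaneously gives s = 19/3, t = 5/3.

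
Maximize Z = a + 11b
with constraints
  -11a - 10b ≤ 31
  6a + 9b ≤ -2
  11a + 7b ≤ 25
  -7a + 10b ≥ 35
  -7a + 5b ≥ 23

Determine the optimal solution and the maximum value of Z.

a = -259/39, b = 164/39, maximum Z = 515/13

Extreme points and Z = a + 11b:
  (-259/39, 164/39) → Z = 515/13
  (-11/3, 14/15) → Z = 33/5
  (-335/123, 196/123) → Z = 607/41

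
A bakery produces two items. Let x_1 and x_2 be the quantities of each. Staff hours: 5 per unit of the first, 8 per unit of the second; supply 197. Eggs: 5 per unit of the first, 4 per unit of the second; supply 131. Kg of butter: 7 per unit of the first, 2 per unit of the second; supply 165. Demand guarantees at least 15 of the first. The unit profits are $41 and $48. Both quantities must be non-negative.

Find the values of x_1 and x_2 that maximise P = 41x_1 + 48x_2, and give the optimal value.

x_1 = 15, x_2 = 14, maximum P = 1287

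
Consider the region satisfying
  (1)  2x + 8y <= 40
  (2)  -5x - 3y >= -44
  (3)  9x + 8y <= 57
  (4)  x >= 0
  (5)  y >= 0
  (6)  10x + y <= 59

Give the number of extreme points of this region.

Of the 15 pairwise boundary intersections, those satisfying every inequality are:
  (17/7, 123/28)
  (0, 5)
  (415/71, 39/71)
  (0, 0)
  (59/10, 0)

5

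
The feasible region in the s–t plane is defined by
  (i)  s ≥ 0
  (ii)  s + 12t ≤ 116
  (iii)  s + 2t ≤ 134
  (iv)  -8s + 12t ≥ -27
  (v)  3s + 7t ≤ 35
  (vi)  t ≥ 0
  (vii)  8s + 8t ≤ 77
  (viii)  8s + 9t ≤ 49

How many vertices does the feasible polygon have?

5

The feasible vertices (each the meet of two boundaries and inside every other half-plane) are:
  (0, 5)
  (0, 0)
  (27/8, 0)
  (277/56, 22/21)
  (28/29, 133/29)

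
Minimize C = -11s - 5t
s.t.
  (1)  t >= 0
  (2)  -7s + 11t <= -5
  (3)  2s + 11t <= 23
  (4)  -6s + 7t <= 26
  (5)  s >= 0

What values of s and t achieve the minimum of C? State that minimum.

s = 23/2, t = 0, minimum C = -253/2

Corner points and C = -11s - 5t:
  (5/7, 0) → C = -55/7
  (23/2, 0) → C = -253/2
  (28/9, 151/99) → C = -1381/33

The binding constraints are t = 0 and 2s + 11t = 23.
Solving simultaneously gives s = 23/2, t = 0.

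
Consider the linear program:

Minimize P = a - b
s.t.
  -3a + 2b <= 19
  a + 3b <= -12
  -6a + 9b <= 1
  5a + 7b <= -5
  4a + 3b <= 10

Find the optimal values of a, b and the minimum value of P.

a = -169/15, b = -37/5, minimum P = -58/15

The feasible region is unbounded (it extends along (-2, -3), (3, -4)), but P strictly increases along every unbounded feasible direction, so there is no improving ray and the minimum is attained at a vertex.

At the optimal vertex, -3a + 2b = 19 and -6a + 9b = 1.
Solving simultaneously gives a = -169/15, b = -37/5.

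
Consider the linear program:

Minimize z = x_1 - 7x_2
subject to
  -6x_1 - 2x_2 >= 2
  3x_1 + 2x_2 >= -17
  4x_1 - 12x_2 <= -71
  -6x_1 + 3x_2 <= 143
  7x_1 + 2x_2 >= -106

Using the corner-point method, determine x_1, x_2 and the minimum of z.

x_1 = -146/15, x_2 = 141/5, minimum z = -3107/15

Corner points and z = x_1 - 7x_2:
  (-83/40, 209/40) → z = -773/20
  (-146/15, 141/5) → z = -3107/15
  (-173/22, 145/44) → z = -1361/44
  (-337/21, 109/7) → z = -2626/21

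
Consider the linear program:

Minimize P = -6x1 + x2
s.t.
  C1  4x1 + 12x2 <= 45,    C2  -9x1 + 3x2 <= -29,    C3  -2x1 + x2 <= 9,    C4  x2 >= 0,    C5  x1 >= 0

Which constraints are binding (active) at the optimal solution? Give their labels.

C1 and C4

Extreme points and P = -6x1 + x2:
  (161/40, 289/120) → P = -2609/120
  (45/4, 0) → P = -135/2
  (29/9, 0) → P = -58/3

The minimum is at (45/4, 0). Substituting into each constraint, equality holds for C1 and C4; the remaining constraints have slack.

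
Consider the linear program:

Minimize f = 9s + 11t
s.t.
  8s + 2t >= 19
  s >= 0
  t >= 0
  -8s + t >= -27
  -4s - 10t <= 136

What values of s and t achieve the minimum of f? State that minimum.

s = 19/8, t = 0, minimum f = 171/8

Corner points and f = 9s + 11t:
  (0, 19/2) → f = 209/2
  (19/8, 0) → f = 171/8
  (27/8, 0) → f = 243/8
The feasible region is unbounded (it extends along (0, 1), (1, 8)), but f strictly increases along every unbounded feasible direction, so there is no improving ray and the minimum is attained at a vertex.

The binding constraints are 8s + 2t = 19 and t = 0.
Solving simultaneously gives s = 19/8, t = 0.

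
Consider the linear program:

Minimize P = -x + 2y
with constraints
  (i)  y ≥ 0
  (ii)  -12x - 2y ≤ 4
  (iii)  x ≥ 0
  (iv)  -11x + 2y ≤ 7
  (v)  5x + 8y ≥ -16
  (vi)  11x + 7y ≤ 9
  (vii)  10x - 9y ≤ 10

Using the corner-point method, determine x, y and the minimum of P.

x = 9/11, y = 0, minimum P = -9/11

Extreme points and P = -x + 2y:
  (0, 0) → P = 0
  (9/11, 0) → P = -9/11
  (0, 9/7) → P = 18/7

The binding constraints are y = 0 and 11x + 7y = 9.
Solving simultaneously gives x = 9/11, y = 0.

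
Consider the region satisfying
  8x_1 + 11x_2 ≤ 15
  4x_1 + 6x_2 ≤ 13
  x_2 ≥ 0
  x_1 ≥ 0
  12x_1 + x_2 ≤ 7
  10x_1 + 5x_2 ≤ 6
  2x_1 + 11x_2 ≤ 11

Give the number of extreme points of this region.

Intersecting each pair of boundary lines and keeping only the points that satisfy every inequality leaves:
  (0, 0)
  (7/12, 0)
  (0, 1)
  (29/50, 1/25)
  (11/100, 49/50)

5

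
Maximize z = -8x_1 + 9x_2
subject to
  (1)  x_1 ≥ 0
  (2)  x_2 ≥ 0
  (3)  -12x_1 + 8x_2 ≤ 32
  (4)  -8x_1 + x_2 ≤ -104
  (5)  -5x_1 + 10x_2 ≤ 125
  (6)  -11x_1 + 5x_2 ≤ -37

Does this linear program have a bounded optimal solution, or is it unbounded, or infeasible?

bounded optimum

Feasible corners and z = -8x_1 + 9x_2:
  (13, 0) → z = -104
  (233/15, 304/15) → z = 872/15
The feasible region has finitely many vertices and no improving ray; the maximum is 872/15 at (233/15, 304/15).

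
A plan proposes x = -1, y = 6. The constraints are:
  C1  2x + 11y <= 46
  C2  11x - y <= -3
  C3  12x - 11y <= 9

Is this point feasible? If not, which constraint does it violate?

not feasible — violates C1

Constraint C1: 2x + 11y = 64, which is not ≤ 46. All other constraints are satisfied.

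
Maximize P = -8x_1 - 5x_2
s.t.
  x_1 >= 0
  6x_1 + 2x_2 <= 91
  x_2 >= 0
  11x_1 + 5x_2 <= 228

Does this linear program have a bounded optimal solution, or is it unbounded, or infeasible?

Extreme points and P = -8x_1 - 5x_2:
  (0, 91/2) → P = -455/2
  (0, 0) → P = 0
  (91/6, 0) → P = -364/3
The feasible region has finitely many vertices and no improving ray; the maximum is 0 at (0, 0).

bounded optimum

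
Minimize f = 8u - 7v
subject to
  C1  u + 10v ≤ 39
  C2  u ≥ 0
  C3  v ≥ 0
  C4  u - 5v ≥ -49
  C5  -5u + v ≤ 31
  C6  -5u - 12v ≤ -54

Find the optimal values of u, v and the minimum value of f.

Extreme points and f = 8u - 7v:
  (39, 0) → f = 312
  (36/19, 141/38) → f = -411/38
  (54/5, 0) → f = 432/5

The optimum lies where u + 10v = 39 and -5u - 12v = -54.
Solving simultaneously gives u = 36/19, v = 141/38.

u = 36/19, v = 141/38, minimum f = -411/38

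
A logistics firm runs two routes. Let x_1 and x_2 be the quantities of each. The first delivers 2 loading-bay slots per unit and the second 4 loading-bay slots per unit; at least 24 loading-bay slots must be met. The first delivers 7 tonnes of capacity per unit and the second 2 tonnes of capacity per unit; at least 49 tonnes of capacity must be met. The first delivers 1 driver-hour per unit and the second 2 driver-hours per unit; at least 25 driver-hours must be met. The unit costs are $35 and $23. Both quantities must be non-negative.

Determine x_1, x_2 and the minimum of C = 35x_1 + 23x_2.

Corner points and C = 35x_1 + 23x_2:
  (0, 49/2) → C = 1127/2
  (25, 0) → C = 875
  (4, 21/2) → C = 763/2
The feasible region is unbounded (it extends along (0, 1), (1, 0)), but C strictly increases along every unbounded feasible direction, so there is no improving ray and the minimum is attained at a vertex.

The binding constraints are 7x_1 + 2x_2 = 49 and x_1 + 2x_2 = 25.
Solving simultaneously gives x_1 = 4, x_2 = 21/2.

x_1 = 4, x_2 = 21/2, minimum C = 763/2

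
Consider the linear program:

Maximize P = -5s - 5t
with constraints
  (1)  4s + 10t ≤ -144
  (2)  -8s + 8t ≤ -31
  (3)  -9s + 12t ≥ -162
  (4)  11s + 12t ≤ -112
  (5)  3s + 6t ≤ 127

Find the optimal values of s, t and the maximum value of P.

Feasible corners and P = -5s - 5t:
  (-421/56, -319/28) → P = 5295/56
  (-18/23, -324/23) → P = 1710/23
  (-77/2, -339/8) → P = 3235/8

The binding constraints are -8s + 8t = -31 and -9s + 12t = -162.
Solving simultaneously gives s = -77/2, t = -339/8.

s = -77/2, t = -339/8, maximum P = 3235/8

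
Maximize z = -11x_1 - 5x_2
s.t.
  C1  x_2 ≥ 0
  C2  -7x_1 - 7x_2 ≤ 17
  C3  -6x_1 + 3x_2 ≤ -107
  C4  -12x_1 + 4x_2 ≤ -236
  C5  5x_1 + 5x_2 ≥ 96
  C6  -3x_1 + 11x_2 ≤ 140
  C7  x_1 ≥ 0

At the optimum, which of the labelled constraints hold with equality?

C1 and C4

Extreme points and z = -11x_1 - 5x_2:
  (59/3, 0) → z = -649/3
  (70/3, 11) → z = -935/3
  (1597/57, 387/19) → z = -23372/57
The feasible region is unbounded (it extends along (11, 3), (1, 0)), but z strictly decreases along every unbounded feasible direction, so there is no improving ray and the maximum is attained at a vertex.

The maximum is at (59/3, 0). Substituting into each constraint, equality holds for C1 and C4; the remaining constraints have slack.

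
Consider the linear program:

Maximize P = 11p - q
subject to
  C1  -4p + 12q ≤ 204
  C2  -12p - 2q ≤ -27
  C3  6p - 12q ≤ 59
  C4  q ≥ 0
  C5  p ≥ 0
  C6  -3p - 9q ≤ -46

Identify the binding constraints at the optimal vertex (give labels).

C1 and C3

Corner points and P = 11p - q:
  (263/2, 365/6) → P = 4157/3
  (0, 17) → P = -17
  (0, 27/2) → P = -27/2
  (151/102, 157/34) → P = 35/3
  (361/30, 11/10) → P = 1969/15

The maximum is at (263/2, 365/6). Substituting into each constraint, equality holds for C1 and C3; the remaining constraints have slack.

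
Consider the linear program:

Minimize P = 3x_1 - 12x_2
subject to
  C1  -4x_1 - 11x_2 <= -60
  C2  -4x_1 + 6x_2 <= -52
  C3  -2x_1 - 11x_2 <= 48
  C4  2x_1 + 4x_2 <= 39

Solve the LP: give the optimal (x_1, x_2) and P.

x_1 = 221/14, x_2 = 13/7, minimum P = 351/14

Vertices and P = 3x_1 - 12x_2:
  (233/17, 8/17) → P = 603/17
  (63/2, -6) → P = 333/2
  (221/14, 13/7) → P = 351/14

The optimum lies where -4x_1 + 6x_2 = -52 and 2x_1 + 4x_2 = 39.
Solving simultaneously gives x_1 = 221/14, x_2 = 13/7.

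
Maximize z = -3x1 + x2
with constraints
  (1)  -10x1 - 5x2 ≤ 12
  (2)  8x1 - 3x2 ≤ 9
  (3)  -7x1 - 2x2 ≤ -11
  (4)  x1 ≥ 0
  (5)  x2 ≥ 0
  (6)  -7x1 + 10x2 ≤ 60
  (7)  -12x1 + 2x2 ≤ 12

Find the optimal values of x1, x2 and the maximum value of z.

The binding constraints are x1 = 0 and -7x1 + 10x2 = 60.
Solving simultaneously gives x1 = 0, x2 = 6.

x1 = 0, x2 = 6, maximum z = 6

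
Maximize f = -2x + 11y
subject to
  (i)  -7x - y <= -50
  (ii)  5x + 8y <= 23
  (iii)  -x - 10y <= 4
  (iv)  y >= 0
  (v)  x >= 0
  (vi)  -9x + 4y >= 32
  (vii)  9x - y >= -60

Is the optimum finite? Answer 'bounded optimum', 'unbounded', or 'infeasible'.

infeasible

The boundaries -7x - y = -50 and x = 0 meet at (0, 50), but that point violates 5x + 8y ≤ 23. Every candidate vertex is excluded by some other constraint, so the feasible region is empty.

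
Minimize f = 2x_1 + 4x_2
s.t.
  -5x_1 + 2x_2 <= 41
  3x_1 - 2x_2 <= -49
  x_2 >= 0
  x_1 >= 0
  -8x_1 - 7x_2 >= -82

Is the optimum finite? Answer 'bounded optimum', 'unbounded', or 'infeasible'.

infeasible

The boundaries -5x_1 + 2x_2 = 41 and 3x_1 - 2x_2 = -49 meet at (4, 61/2), but that point violates -8x_1 - 7x_2 ≥ -82. Every candidate vertex is excluded by some other constraint, so the feasible region is empty.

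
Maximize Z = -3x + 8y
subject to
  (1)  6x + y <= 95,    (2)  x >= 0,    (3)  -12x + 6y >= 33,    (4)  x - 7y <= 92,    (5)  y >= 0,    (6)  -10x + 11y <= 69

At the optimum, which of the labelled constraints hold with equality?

(3) and (6)

Corner points and Z = -3x + 8y:
  (0, 11/2) → Z = 44
  (0, 69/11) → Z = 552/11
  (17/24, 83/12) → Z = 1277/24

The maximum is at (17/24, 83/12). Substituting into each constraint, equality holds for (3) and (6); the remaining constraints have slack.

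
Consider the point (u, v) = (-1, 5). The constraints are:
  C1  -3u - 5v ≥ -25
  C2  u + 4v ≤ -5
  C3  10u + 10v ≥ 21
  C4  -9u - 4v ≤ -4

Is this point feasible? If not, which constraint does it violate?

not feasible — violates C2

Constraint C2: u + 4v = 19, which is not ≤ -5. All other constraints are satisfied.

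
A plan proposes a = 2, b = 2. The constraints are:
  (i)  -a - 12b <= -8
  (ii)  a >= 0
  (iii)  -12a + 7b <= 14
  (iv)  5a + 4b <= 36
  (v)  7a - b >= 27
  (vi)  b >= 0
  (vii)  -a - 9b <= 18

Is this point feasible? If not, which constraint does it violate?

Constraint (v): 7a - b = 12, which is not ≥ 27. All other constraints are satisfied.

not feasible — violates (v)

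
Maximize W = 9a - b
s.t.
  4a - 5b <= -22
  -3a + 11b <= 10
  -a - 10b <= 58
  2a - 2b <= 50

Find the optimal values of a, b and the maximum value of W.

The binding constraints are 4a - 5b = -22 and -3a + 11b = 10.
Solving simultaneously gives a = -192/29, b = -26/29.

a = -192/29, b = -26/29, maximum W = -1702/29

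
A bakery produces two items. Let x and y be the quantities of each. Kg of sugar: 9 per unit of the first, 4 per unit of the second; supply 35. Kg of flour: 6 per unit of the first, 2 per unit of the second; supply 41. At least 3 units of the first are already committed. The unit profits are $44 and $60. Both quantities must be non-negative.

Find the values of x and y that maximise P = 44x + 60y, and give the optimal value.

Vertices and P = 44x + 60y:
  (35/9, 0) → P = 1540/9
  (3, 0) → P = 132
  (3, 2) → P = 252

At the optimal vertex, 9x + 4y = 35 and x = 3.
Solving simultaneously gives x = 3, y = 2.

x = 3, y = 2, maximum P = 252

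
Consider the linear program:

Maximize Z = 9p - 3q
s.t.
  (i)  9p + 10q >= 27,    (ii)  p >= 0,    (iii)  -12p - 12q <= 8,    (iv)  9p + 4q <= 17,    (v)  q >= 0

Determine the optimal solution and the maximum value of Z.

p = 31/27, q = 5/3, maximum Z = 16/3

Feasible corners and Z = 9p - 3q:
  (0, 27/10) → Z = -81/10
  (31/27, 5/3) → Z = 16/3
  (0, 17/4) → Z = -51/4

The optimum lies where 9p + 10q = 27 and 9p + 4q = 17.
Solving simultaneously gives p = 31/27, q = 5/3.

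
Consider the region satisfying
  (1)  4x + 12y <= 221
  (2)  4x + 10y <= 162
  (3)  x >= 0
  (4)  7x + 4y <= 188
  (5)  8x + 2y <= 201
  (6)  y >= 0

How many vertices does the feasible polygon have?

Of the 15 pairwise boundary intersections, those satisfying every inequality are:
  (0, 81/5)
  (616/27, 191/27)
  (0, 0)
  (214/9, 97/18)
  (201/8, 0)

5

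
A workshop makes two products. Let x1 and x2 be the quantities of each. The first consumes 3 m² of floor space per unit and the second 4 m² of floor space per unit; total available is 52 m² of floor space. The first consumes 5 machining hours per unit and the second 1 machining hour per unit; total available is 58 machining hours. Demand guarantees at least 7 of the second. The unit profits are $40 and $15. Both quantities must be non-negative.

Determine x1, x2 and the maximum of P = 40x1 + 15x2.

x1 = 8, x2 = 7, maximum P = 425

Vertices and P = 40x1 + 15x2:
  (0, 13) → P = 195
  (0, 7) → P = 105
  (8, 7) → P = 425

At the optimal vertex, 3x1 + 4x2 = 52 and x2 = 7.
Solving simultaneously gives x1 = 8, x2 = 7.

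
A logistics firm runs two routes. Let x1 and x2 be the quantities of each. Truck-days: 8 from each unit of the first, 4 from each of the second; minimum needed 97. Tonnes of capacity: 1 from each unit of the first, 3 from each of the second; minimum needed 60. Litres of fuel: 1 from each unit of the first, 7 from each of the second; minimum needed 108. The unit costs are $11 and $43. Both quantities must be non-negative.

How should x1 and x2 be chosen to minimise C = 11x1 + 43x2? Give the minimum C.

x1 = 24, x2 = 12, minimum C = 780

Extreme points and C = 11x1 + 43x2:
  (0, 97/4) → C = 4171/4
  (108, 0) → C = 1188
  (51/20, 383/20) → C = 1703/2
  (24, 12) → C = 780
The feasible region is unbounded (it extends along (0, 1), (1, 0)), but C strictly increases along every unbounded feasible direction, so there is no improving ray and the minimum is attained at a vertex.

The binding constraints are x1 + 3x2 = 60 and x1 + 7x2 = 108.
Solving simultaneously gives x1 = 24, x2 = 12.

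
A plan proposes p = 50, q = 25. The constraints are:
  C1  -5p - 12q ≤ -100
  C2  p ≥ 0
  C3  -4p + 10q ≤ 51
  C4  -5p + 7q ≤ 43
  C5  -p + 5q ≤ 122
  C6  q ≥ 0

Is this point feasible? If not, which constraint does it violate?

C1: -550 ≤ -100 ✓
C2: 50 ≥ 0 ✓
C3: 50 ≤ 51 ✓
C4: -75 ≤ 43 ✓
C5: 75 ≤ 122 ✓
C6: 25 ≥ 0 ✓

feasible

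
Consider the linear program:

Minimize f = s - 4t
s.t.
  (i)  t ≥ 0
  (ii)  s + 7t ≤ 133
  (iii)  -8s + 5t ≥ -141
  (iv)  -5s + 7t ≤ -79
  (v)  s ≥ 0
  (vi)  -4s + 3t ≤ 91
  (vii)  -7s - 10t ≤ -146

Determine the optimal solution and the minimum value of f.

Extreme points and f = s - 4t:
  (592/31, 73/31) → f = 300/31
  (428/23, 181/115) → f = 1416/115
  (604/33, 59/33) → f = 368/33

The optimum lies where -8s + 5t = -141 and -5s + 7t = -79.
Solving simultaneously gives s = 592/31, t = 73/31.

s = 592/31, t = 73/31, minimum f = 300/31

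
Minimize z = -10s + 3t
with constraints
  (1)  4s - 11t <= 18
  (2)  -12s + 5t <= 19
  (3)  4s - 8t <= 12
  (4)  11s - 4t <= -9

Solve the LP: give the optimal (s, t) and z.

s = 31/7, t = 101/7, minimum z = -1

Feasible corners and z = -10s + 3t:
  (-299/112, -73/28) → z = 151/8
  (-57/35, -78/35) → z = 48/5
  (31/7, 101/7) → z = -1

The binding constraints are -12s + 5t = 19 and 11s - 4t = -9.
Solving simultaneously gives s = 31/7, t = 101/7.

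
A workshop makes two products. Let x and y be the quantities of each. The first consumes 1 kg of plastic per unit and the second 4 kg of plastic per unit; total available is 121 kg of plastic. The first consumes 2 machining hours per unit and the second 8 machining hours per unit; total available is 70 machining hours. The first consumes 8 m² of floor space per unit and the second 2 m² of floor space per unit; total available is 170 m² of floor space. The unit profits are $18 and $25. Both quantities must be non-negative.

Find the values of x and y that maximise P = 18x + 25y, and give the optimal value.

Feasible corners and P = 18x + 25y:
  (0, 0) → P = 0
  (0, 35/4) → P = 875/4
  (85/4, 0) → P = 765/2
  (61/3, 11/3) → P = 1373/3

The optimum lies where 2x + 8y = 70 and 8x + 2y = 170.
Solving simultaneously gives x = 61/3, y = 11/3.

x = 61/3, y = 11/3, maximum P = 1373/3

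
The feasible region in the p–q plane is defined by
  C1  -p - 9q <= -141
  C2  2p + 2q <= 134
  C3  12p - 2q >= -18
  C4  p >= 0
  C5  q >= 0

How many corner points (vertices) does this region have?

3

Intersecting each pair of boundary lines and keeping only the points that satisfy every inequality leaves:
  (231/4, 37/4)
  (12/11, 171/11)
  (58/7, 411/7)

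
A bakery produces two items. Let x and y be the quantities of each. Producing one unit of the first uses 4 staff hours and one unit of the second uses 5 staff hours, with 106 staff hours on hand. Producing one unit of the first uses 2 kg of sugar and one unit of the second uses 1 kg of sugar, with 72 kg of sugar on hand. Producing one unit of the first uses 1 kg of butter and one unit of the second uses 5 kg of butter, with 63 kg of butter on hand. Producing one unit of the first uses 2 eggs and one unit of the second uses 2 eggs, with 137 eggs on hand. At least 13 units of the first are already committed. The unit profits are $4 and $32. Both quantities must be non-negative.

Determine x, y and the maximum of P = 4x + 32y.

Corner points and P = 4x + 32y:
  (53/2, 0) → P = 106
  (13, 0) → P = 52
  (43/3, 146/15) → P = 1844/5
  (13, 10) → P = 372

x = 13, y = 10, maximum P = 372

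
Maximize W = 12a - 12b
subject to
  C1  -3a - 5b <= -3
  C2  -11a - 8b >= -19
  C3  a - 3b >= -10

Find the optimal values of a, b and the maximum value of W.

Feasible corners and W = 12a - 12b:
  (71/31, -24/31) → W = 1140/31
  (-41/14, 33/14) → W = -444/7
  (-23/41, 129/41) → W = -1824/41

At the optimal vertex, -3a - 5b = -3 and -11a - 8b = -19.
Solving simultaneously gives a = 71/31, b = -24/31.

a = 71/31, b = -24/31, maximum W = 1140/31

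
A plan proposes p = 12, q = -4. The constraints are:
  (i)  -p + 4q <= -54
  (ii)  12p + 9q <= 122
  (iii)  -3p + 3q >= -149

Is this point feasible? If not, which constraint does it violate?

Constraint (i): -p + 4q = -28, which is not ≤ -54. All other constraints are satisfied.

not feasible — violates (i)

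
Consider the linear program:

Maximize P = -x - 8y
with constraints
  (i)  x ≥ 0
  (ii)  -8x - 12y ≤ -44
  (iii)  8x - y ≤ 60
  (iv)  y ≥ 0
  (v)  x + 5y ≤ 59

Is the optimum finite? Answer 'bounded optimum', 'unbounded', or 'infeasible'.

Feasible corners and P = -x - 8y:
  (0, 11/3) → P = -88/3
  (0, 59/5) → P = -472/5
  (11/2, 0) → P = -11/2
  (15/2, 0) → P = -15/2
  (359/41, 412/41) → P = -3655/41
The feasible region has finitely many vertices and no improving ray; the maximum is -11/2 at (11/2, 0).

bounded optimum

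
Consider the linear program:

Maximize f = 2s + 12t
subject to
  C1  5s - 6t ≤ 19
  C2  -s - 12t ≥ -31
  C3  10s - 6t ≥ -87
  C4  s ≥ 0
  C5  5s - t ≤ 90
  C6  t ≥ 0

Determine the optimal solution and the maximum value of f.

s = 69/11, t = 68/33, maximum f = 410/11

Feasible corners and f = 2s + 12t:
  (69/11, 68/33) → f = 410/11
  (19/5, 0) → f = 38/5
  (0, 31/12) → f = 31
  (0, 0) → f = 0

The binding constraints are 5s - 6t = 19 and -s - 12t = -31.
Solving simultaneously gives s = 69/11, t = 68/33.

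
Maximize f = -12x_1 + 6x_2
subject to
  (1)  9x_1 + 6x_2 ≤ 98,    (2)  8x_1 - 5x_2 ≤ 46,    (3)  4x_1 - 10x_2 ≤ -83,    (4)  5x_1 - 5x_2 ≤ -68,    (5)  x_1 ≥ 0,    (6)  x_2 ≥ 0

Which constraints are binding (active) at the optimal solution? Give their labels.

(1) and (5)

Corner points and f = -12x_1 + 6x_2:
  (82/75, 1102/75) → f = 1876/25
  (0, 49/3) → f = 98
  (0, 68/5) → f = 408/5

The maximum is at (0, 49/3). Substituting into each constraint, equality holds for (1) and (5); the remaining constraints have slack.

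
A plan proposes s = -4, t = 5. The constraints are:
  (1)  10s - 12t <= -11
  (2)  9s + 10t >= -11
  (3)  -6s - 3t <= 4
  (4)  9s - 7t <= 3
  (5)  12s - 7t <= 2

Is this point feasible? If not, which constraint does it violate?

not feasible — violates (3)

Constraint (3): -6s - 3t = 9, which is not ≤ 4. All other constraints are satisfied.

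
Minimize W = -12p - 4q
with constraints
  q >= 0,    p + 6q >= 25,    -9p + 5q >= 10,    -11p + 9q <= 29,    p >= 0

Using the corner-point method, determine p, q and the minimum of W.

Feasible corners and W = -12p - 4q:
  (65/59, 235/59) → W = -1720/59
  (17/25, 304/75) → W = -1828/75
  (55/26, 151/26) → W = -632/13

At the optimal vertex, -9p + 5q = 10 and -11p + 9q = 29.
Solving simultaneously gives p = 55/26, q = 151/26.

p = 55/26, q = 151/26, minimum W = -632/13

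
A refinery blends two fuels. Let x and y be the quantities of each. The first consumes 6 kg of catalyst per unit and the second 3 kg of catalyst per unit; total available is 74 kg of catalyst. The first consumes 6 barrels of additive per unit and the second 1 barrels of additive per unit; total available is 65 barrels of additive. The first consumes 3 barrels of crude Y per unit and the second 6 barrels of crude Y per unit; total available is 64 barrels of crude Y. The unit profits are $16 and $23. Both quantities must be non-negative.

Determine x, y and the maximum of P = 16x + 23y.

x = 28/3, y = 6, maximum P = 862/3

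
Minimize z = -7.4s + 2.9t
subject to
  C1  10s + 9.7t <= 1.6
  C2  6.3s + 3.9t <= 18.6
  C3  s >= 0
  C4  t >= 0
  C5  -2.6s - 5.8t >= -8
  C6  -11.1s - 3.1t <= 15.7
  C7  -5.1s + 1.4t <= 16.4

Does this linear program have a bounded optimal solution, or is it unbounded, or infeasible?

bounded optimum

Corner points and z = -7.4s + 2.9t:
  (0, 16/97) → z = 232/485
  (0.16, 0) → z = -1.184
  (0, 0) → z = 0
The feasible region has finitely many vertices and no improving ray; the minimum is -1.184 at (0.16, 0).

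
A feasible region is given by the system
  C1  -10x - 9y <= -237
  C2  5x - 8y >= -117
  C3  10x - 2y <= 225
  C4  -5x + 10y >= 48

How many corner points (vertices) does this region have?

4

Intersecting each pair of boundary lines and keeping only the points that satisfy every inequality leaves:
  (843/125, 471/25)
  (1938/145, 333/29)
  (1017/35, 459/14)
  (391/15, 107/6)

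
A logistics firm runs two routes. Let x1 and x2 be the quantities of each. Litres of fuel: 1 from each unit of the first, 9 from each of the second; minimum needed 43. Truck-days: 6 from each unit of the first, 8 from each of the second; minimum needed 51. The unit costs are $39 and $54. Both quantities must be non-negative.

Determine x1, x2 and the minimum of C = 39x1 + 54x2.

x1 = 5/2, x2 = 9/2, minimum C = 681/2

Extreme points and C = 39x1 + 54x2:
  (0, 51/8) → C = 1377/4
  (43, 0) → C = 1677
  (5/2, 9/2) → C = 681/2
The feasible region is unbounded (it extends along (0, 1), (1, 0)), but C strictly increases along every unbounded feasible direction, so there is no improving ray and the minimum is attained at a vertex.

At the optimal vertex, x1 + 9x2 = 43 and 6x1 + 8x2 = 51.
Solving simultaneously gives x1 = 5/2, x2 = 9/2.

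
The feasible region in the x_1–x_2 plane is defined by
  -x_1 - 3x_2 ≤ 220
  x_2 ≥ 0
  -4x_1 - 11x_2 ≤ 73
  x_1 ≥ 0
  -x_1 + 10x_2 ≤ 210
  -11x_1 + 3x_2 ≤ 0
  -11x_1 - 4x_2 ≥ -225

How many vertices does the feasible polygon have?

4

Of the 21 pairwise boundary intersections, those satisfying every inequality are:
  (0, 0)
  (225/11, 0)
  (630/107, 2310/107)
  (235/19, 845/38)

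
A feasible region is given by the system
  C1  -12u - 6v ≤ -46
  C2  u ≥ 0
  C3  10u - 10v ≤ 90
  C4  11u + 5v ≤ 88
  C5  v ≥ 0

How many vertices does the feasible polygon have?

Intersecting each pair of boundary lines and keeping only the points that satisfy every inequality leaves:
  (0, 23/3)
  (23/6, 0)
  (0, 88/5)
  (8, 0)

4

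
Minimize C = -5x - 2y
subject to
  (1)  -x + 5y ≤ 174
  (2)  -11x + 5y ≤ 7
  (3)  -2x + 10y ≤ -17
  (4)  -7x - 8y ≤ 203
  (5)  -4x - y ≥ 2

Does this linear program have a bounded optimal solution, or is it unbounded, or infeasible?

bounded optimum

Extreme points and C = -5x - 2y:
  (-31/20, -201/100) → C = 1177/100
  (-357/41, -728/41) → C = 3241/41
  (-1/14, -12/7) → C = 53/14
  (187/25, -798/25) → C = 661/25
The feasible region has finitely many vertices and no improving ray; the minimum is 53/14 at (-1/14, -12/7).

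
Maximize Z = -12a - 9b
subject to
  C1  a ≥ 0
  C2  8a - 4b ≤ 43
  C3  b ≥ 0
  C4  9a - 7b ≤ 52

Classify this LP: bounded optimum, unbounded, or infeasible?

Extreme points and Z = -12a - 9b:
  (0, 0) → Z = 0
  (43/8, 0) → Z = -129/2
The feasible region has finitely many vertices and no improving ray; the maximum is 0 at (0, 0).

bounded optimum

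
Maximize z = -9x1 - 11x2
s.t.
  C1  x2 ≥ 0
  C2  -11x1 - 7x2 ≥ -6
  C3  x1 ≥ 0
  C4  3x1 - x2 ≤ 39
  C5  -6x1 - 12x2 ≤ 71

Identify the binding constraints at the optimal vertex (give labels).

Extreme points and z = -9x1 - 11x2:
  (6/11, 0) → z = -54/11
  (0, 0) → z = 0
  (0, 6/7) → z = -66/7

The maximum is at (0, 0). Substituting into each constraint, equality holds for C1 and C3; the remaining constraints have slack.

C1 and C3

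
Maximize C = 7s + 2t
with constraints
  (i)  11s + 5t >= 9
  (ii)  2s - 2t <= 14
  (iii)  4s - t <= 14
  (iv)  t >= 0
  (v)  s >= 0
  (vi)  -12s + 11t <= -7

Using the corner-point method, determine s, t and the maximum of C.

s = 147/32, t = 35/8, maximum C = 1309/32

Feasible corners and C = 7s + 2t:
  (9/11, 0) → C = 63/11
  (134/181, 31/181) → C = 1000/181
  (7/2, 0) → C = 49/2
  (147/32, 35/8) → C = 1309/32

At the optimal vertex, 4s - t = 14 and -12s + 11t = -7.
Solving simultaneously gives s = 147/32, t = 35/8.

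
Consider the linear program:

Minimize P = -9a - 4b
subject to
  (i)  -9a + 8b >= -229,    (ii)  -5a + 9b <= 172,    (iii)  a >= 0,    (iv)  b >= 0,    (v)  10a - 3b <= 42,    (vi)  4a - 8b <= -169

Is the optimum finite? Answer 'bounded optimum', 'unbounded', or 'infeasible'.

The boundaries -9a + 8b = -229 and -5a + 9b = 172 meet at (3437/41, 2693/41), but that point violates 10a - 3b ≤ 42. Every candidate vertex is excluded by some other constraint, so the feasible region is empty.

infeasible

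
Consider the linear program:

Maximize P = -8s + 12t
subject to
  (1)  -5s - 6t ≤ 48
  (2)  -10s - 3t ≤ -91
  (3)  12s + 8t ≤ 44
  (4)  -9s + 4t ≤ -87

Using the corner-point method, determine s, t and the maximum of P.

s = 149/11, t = -163/11, maximum P = -3148/11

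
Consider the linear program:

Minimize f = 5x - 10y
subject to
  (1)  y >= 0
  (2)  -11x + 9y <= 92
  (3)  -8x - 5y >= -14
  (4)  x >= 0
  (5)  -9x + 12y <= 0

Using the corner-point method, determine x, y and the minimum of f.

x = 56/47, y = 42/47, minimum f = -140/47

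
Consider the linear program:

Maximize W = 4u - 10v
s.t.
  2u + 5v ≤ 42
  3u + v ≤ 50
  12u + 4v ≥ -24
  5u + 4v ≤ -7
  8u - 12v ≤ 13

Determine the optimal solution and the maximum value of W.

Extreme points and W = 4u - 10v:
  (-17/7, 9/7) → W = -158/7
  (-59/44, -87/44) → W = 317/22
  (-8/23, -121/92) → W = 541/46

u = -59/44, v = -87/44, maximum W = 317/22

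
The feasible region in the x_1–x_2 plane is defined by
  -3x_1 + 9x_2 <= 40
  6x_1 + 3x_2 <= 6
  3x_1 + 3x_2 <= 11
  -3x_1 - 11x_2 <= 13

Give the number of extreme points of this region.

Intersecting each pair of boundary lines and keeping only the points that satisfy every inequality leaves:
  (-22/21, 86/21)
  (-557/60, 27/20)
  (35/19, -32/19)

3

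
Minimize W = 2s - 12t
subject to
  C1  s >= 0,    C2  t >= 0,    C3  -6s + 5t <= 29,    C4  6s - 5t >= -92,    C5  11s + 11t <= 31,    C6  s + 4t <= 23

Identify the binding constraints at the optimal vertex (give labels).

C1 and C5

Feasible corners and W = 2s - 12t:
  (0, 0) → W = 0
  (0, 31/11) → W = -372/11
  (31/11, 0) → W = 62/11

The minimum is at (0, 31/11). Substituting into each constraint, equality holds for C1 and C5; the remaining constraints have slack.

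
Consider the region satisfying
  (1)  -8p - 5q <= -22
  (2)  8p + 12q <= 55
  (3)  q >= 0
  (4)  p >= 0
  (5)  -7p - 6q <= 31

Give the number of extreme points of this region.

Intersecting each pair of boundary lines and keeping only the points that satisfy every inequality leaves:
  (11/4, 0)
  (0, 22/5)
  (55/8, 0)
  (0, 55/12)

4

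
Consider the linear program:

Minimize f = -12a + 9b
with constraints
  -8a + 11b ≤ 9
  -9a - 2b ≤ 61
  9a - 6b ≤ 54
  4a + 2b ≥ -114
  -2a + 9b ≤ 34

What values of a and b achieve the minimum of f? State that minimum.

a = -43/12, b = -115/8, minimum f = -691/8

Feasible corners and f = -12a + 9b:
  (-689/115, -407/115) → f = 921/23
  (293/50, 127/25) → f = -123/5
  (-43/12, -115/8) → f = -691/8
  (10, 6) → f = -66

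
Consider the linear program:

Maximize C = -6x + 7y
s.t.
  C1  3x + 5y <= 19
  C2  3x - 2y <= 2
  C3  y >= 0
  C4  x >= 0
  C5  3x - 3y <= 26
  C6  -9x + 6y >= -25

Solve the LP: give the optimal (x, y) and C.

x = 0, y = 19/5, maximum C = 133/5

The binding constraints are 3x + 5y = 19 and x = 0.
Solving simultaneously gives x = 0, y = 19/5.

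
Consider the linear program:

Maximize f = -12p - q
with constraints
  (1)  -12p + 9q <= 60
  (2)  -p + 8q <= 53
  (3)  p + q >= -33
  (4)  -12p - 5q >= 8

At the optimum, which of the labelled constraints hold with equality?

(1) and (3)

Extreme points and f = -12p - q:
  (-17, -16) → f = 220
  (-31/14, 26/7) → f = 160/7
  (157/7, -388/7) → f = -1496/7

The maximum is at (-17, -16). Substituting into each constraint, equality holds for (1) and (3); the remaining constraints have slack.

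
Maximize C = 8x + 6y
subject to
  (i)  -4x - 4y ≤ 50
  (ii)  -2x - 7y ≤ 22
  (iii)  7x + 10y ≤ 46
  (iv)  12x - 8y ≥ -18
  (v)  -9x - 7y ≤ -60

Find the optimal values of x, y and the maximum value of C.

x = 542/29, y = -246/29, maximum C = 2860/29

Extreme points and C = 8x + 6y:
  (542/29, -246/29) → C = 2860/29
  (82/7, -318/49) → C = 2684/49
  (278/41, -6/41) → C = 2188/41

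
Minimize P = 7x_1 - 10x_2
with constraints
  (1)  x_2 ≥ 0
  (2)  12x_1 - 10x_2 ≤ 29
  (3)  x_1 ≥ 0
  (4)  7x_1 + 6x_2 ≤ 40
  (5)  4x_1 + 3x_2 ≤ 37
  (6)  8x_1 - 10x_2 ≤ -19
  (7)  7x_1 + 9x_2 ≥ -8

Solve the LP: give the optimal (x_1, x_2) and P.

Feasible corners and P = 7x_1 - 10x_2:
  (0, 20/3) → P = -200/3
  (0, 19/10) → P = -19
  (143/59, 453/118) → P = -1264/59

The optimum lies where x_1 = 0 and 7x_1 + 6x_2 = 40.
Solving simultaneously gives x_1 = 0, x_2 = 20/3.

x_1 = 0, x_2 = 20/3, minimum P = -200/3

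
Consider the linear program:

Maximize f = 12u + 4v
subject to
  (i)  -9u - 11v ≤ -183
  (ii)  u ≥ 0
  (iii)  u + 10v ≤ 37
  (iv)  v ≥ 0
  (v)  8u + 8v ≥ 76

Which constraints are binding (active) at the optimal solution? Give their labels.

(iii) and (iv)

Feasible corners and f = 12u + 4v:
  (1423/79, 150/79) → f = 17676/79
  (61/3, 0) → f = 244
  (37, 0) → f = 444

The maximum is at (37, 0). Substituting into each constraint, equality holds for (iii) and (iv); the remaining constraints have slack.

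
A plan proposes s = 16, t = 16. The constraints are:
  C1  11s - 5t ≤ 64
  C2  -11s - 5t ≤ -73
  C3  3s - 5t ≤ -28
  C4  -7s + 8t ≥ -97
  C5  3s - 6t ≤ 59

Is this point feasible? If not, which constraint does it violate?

not feasible — violates C1

Constraint C1: 11s - 5t = 96, which is not ≤ 64. All other constraints are satisfied.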